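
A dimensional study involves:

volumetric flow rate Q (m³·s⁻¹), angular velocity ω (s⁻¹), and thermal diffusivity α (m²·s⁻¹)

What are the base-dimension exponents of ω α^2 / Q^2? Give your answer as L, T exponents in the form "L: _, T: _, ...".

L: -2, T: -1

Collect each base-dimension exponent across the product:
  L: −2·(3) + (0) + 2·(2) = -2
  T: −2·(-1) + (-1) + 2·(-1) = -1
So the dimensions are [L⁻² T⁻¹].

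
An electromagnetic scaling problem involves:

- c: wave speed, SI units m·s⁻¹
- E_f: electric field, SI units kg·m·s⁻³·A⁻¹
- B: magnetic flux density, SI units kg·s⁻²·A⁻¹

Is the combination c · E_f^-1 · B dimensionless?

Sum the exponent of each base dimension across the product:
  M: [c]_M − [E_f]_M + [B]_M = (0) − (1) + (1) = 0
  L: [c]_L − [E_f]_L + [B]_L = (1) − (1) + (0) = 0
  T: [c]_T − [E_f]_T + [B]_T = (-1) − (-3) + (-2) = 0
  I: [c]_I − [E_f]_I + [B]_I = (0) − (-1) + (-1) = 0
All base exponents vanish — dimensionless.

yes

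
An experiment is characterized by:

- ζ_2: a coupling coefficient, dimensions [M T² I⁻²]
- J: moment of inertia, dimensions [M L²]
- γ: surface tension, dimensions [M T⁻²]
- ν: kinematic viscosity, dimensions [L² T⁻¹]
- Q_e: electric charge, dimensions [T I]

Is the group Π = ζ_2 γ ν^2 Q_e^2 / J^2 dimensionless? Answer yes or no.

Sum the exponent of each base dimension across the product:
  M: [ζ_2]_M − 2·[J]_M + [γ]_M + 2·[ν]_M + 2·[Q_e]_M = (1) − 2·(1) + (1) + 2·(0) + 2·(0) = 0
  L: [ζ_2]_L − 2·[J]_L + [γ]_L + 2·[ν]_L + 2·[Q_e]_L = (0) − 2·(2) + (0) + 2·(2) + 2·(0) = 0
  T: [ζ_2]_T − 2·[J]_T + [γ]_T + 2·[ν]_T + 2·[Q_e]_T = (2) − 2·(0) + (-2) + 2·(-1) + 2·(1) = 0
  I: [ζ_2]_I − 2·[J]_I + [γ]_I + 2·[ν]_I + 2·[Q_e]_I = (-2) − 2·(0) + (0) + 2·(0) + 2·(1) = 0
All base exponents vanish — dimensionless.

yes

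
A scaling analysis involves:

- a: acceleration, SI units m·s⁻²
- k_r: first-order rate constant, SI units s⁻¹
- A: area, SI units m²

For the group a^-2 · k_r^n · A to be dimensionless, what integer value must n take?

4

Balance the T exponent: (-1)·n from k_r, plus −2·(-2) + (0) = 4 from the rest, must sum to zero.
−n + 4 = 0, so n = 4.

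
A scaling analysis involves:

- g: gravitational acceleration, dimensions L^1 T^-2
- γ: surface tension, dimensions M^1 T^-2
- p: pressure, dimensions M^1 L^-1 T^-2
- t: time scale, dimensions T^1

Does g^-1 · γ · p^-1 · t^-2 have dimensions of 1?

yes

Sum the exponent of each base dimension across the product:
  M: −[g]_M + [γ]_M − [p]_M − 2·[t]_M = −(0) + (1) − (1) − 2·(0) = 0
  L: −[g]_L + [γ]_L − [p]_L − 2·[t]_L = −(1) + (0) − (-1) − 2·(0) = 0
  T: −[g]_T + [γ]_T − [p]_T − 2·[t]_T = −(-2) + (-2) − (-2) − 2·(1) = 0
  Θ: −[g]_Θ + [γ]_Θ − [p]_Θ − 2·[t]_Θ = −(0) + (0) − (0) − 2·(0) = 0
All base exponents vanish — dimensionless.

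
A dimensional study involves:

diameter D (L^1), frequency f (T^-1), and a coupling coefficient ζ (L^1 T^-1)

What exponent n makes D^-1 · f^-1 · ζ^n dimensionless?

Balance the L exponent: (1)·n from ζ, plus −(1) − (0) = -1 from the rest, must sum to zero.
n − 1 = 0, so n = 1.

1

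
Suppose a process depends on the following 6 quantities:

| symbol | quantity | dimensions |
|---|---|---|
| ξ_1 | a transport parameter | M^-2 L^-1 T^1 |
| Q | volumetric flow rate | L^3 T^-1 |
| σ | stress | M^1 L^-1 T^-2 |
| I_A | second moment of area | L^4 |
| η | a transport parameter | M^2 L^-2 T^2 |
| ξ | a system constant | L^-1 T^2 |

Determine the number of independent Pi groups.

3

There are 6 variables and 3 base dimensions (M, L, T).
The dimension matrix has rank 3.
Independent dimensionless groups: 6 − 3 = 3.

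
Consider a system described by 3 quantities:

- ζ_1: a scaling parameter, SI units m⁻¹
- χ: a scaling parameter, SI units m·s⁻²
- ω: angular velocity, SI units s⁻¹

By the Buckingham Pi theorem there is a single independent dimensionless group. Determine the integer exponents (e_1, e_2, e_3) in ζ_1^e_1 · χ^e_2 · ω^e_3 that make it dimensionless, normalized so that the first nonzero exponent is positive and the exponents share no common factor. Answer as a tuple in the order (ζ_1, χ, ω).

L: e_1·(-1) + e_2·(1) + e_3·(0) = 0
T: e_1·(0) + e_2·(-2) + e_3·(-1) = 0
Solving this homogeneous linear system for the smallest-integer solution (first nonzero entry positive) gives (1, 1, -2).

(1, 1, -2)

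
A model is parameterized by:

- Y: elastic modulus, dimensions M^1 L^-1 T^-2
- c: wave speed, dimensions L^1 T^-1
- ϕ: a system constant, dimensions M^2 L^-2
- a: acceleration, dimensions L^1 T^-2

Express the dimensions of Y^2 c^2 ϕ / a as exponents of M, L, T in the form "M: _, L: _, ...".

M: 4, L: -3, T: -4

Collect each base-dimension exponent across the product:
  M: 2·(1) + 2·(0) + (2) − (0) = 4
  L: 2·(-1) + 2·(1) + (-2) − (1) = -3
  T: 2·(-2) + 2·(-1) + (0) − (-2) = -4
So the dimensions are [M⁴ L⁻³ T⁻⁴].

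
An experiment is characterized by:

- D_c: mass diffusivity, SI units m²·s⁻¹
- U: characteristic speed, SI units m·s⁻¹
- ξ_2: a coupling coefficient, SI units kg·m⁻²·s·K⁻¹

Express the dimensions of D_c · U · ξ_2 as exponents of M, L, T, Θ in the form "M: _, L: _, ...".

M: 1, L: 1, T: -1, Θ: -1

Collect each base-dimension exponent across the product:
  M: (0) + (0) + (1) = 1
  L: (2) + (1) + (-2) = 1
  T: (-1) + (-1) + (1) = -1
  Θ: (0) + (0) + (-1) = -1
So the dimensions are [M L T⁻¹ Θ⁻¹].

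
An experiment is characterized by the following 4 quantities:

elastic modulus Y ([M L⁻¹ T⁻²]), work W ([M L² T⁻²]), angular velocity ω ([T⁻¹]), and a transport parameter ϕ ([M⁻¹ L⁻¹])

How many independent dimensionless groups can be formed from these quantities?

1

There are 4 variables and 3 base dimensions (M, L, T).
The dimension matrix has rank 3.
Independent dimensionless groups: 4 − 3 = 1.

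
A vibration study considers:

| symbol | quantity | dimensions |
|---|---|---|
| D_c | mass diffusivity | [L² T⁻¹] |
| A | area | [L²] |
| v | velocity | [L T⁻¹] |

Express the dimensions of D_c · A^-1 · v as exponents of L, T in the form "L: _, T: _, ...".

L: 1, T: -2

Collect each base-dimension exponent across the product:
  L: (2) − (2) + (1) = 1
  T: (-1) − (0) + (-1) = -2
So the dimensions are [L T⁻²].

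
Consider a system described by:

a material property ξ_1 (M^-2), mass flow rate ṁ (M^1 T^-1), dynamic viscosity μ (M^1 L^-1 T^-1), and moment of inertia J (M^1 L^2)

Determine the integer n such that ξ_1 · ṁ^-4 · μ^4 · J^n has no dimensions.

2

Balance the M exponent: (1)·n from J, plus (-2) − 4·(1) + 4·(1) = -2 from the rest, must sum to zero.
n − 2 = 0, so n = 2.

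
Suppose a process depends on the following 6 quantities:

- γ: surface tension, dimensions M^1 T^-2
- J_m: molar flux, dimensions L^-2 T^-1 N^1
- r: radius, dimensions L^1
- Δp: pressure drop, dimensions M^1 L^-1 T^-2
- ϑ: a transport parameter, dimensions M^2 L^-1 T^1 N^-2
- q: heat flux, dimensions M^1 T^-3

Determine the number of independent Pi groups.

2

There are 6 variables and 4 base dimensions (M, L, T, N).
The dimension matrix has rank 4.
Independent dimensionless groups: 6 − 4 = 2.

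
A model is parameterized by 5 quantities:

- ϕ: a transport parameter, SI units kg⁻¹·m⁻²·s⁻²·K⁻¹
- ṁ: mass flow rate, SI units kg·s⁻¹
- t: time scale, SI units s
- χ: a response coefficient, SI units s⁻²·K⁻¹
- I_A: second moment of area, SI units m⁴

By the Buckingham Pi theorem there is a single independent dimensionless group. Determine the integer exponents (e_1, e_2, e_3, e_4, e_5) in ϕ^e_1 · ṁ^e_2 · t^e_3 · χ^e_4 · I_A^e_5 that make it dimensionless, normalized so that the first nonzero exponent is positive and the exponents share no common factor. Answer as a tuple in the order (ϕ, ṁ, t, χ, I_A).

(2, 2, 2, -2, 1)

M: e_1·(-1) + e_2·(1) + e_3·(0) + e_4·(0) + e_5·(0) = 0
L: e_1·(-2) + e_2·(0) + e_3·(0) + e_4·(0) + e_5·(4) = 0
T: e_1·(-2) + e_2·(-1) + e_3·(1) + e_4·(-2) + e_5·(0) = 0
Θ: e_1·(-1) + e_2·(0) + e_3·(0) + e_4·(-1) + e_5·(0) = 0
Solving this homogeneous linear system for the smallest-integer solution (first nonzero entry positive) gives (2, 2, 2, -2, 1).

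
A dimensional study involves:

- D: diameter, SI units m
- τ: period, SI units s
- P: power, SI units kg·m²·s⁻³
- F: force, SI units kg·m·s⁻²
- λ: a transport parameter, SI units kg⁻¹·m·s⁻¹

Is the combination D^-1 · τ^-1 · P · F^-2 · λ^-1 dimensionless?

Sum the exponent of each base dimension across the product:
  M: −[D]_M − [τ]_M + [P]_M − 2·[F]_M − [λ]_M = −(0) − (0) + (1) − 2·(1) − (-1) = 0
  L: −[D]_L − [τ]_L + [P]_L − 2·[F]_L − [λ]_L = −(1) − (0) + (2) − 2·(1) − (1) = -2
  T: −[D]_T − [τ]_T + [P]_T − 2·[F]_T − [λ]_T = −(0) − (1) + (-3) − 2·(-2) − (-1) = 1
Net dimensions [L⁻² T] ≠ [1] — not dimensionless.

no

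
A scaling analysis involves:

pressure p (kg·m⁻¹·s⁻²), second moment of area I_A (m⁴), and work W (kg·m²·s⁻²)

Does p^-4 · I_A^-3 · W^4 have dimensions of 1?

yes

Sum the exponent of each base dimension across the product:
  M: −4·[p]_M − 3·[I_A]_M + 4·[W]_M = −4·(1) − 3·(0) + 4·(1) = 0
  L: −4·[p]_L − 3·[I_A]_L + 4·[W]_L = −4·(-1) − 3·(4) + 4·(2) = 0
  T: −4·[p]_T − 3·[I_A]_T + 4·[W]_T = −4·(-2) − 3·(0) + 4·(-2) = 0
All base exponents vanish — dimensionless.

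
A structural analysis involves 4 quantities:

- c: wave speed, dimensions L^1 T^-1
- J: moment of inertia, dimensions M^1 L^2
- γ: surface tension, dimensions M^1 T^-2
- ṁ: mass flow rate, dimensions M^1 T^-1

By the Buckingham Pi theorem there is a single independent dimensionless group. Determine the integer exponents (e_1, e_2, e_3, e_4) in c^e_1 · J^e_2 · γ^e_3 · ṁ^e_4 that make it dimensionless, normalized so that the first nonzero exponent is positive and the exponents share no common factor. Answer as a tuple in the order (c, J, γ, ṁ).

(2, -1, -3, 4)

M: e_1·(0) + e_2·(1) + e_3·(1) + e_4·(1) = 0
L: e_1·(1) + e_2·(2) + e_3·(0) + e_4·(0) = 0
T: e_1·(-1) + e_2·(0) + e_3·(-2) + e_4·(-1) = 0
Solving this homogeneous linear system for the smallest-integer solution (first nonzero entry positive) gives (2, -1, -3, 4).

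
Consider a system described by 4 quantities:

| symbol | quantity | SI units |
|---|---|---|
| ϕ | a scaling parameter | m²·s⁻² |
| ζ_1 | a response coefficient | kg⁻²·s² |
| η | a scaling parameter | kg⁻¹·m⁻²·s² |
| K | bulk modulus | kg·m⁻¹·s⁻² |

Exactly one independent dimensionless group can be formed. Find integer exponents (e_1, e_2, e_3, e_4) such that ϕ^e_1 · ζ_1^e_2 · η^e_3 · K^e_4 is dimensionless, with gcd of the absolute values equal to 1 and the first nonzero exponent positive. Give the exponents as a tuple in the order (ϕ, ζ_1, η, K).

(3, -3, 4, -2)

M: e_1·(0) + e_2·(-2) + e_3·(-1) + e_4·(1) = 0
L: e_1·(2) + e_2·(0) + e_3·(-2) + e_4·(-1) = 0
T: e_1·(-2) + e_2·(2) + e_3·(2) + e_4·(-2) = 0
Solving this homogeneous linear system for the smallest-integer solution (first nonzero entry positive) gives (3, -3, 4, -2).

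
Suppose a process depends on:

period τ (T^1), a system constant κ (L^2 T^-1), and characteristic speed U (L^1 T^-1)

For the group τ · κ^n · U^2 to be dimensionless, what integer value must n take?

-1

Balance the L exponent: (2)·n from κ, plus (0) + 2·(1) = 2 from the rest, must sum to zero.
2n + 2 = 0, so n = -1.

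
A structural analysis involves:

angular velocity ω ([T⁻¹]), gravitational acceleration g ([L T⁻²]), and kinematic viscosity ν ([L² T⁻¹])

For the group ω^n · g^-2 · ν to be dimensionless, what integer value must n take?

3

Balance the T exponent: (-1)·n from ω, plus −2·(-2) + (-1) = 3 from the rest, must sum to zero.
−n + 3 = 0, so n = 3.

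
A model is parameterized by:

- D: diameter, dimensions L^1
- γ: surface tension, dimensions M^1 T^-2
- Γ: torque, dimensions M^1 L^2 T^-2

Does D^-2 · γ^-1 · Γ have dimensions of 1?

yes

Sum the exponent of each base dimension across the product:
  M: −2·[D]_M − [γ]_M + [Γ]_M = −2·(0) − (1) + (1) = 0
  L: −2·[D]_L − [γ]_L + [Γ]_L = −2·(1) − (0) + (2) = 0
  T: −2·[D]_T − [γ]_T + [Γ]_T = −2·(0) − (-2) + (-2) = 0
  Θ: −2·[D]_Θ − [γ]_Θ + [Γ]_Θ = −2·(0) − (0) + (0) = 0
All base exponents vanish — dimensionless.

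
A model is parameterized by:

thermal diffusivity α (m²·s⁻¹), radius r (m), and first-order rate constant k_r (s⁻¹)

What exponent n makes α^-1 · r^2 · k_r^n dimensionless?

1

Balance the T exponent: (-1)·n from k_r, plus −(-1) + 2·(0) = 1 from the rest, must sum to zero.
−n + 1 = 0, so n = 1.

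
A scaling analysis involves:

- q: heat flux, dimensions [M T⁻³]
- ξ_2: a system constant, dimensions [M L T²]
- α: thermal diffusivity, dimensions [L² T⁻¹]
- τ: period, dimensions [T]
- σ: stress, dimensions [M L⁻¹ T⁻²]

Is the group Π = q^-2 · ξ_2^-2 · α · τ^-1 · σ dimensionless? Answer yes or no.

Sum the exponent of each base dimension across the product:
  M: −2·[q]_M − 2·[ξ_2]_M + [α]_M − [τ]_M + [σ]_M = −2·(1) − 2·(1) + (0) − (0) + (1) = -3
  L: −2·[q]_L − 2·[ξ_2]_L + [α]_L − [τ]_L + [σ]_L = −2·(0) − 2·(1) + (2) − (0) + (-1) = -1
  T: −2·[q]_T − 2·[ξ_2]_T + [α]_T − [τ]_T + [σ]_T = −2·(-3) − 2·(2) + (-1) − (1) + (-2) = -2
Net dimensions [M⁻³ L⁻¹ T⁻²] ≠ [1] — not dimensionless.

no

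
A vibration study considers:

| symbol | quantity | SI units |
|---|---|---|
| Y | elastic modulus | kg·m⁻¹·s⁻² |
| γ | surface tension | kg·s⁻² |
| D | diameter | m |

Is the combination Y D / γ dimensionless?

yes

Sum the exponent of each base dimension across the product:
  M: [Y]_M − [γ]_M + [D]_M = (1) − (1) + (0) = 0
  L: [Y]_L − [γ]_L + [D]_L = (-1) − (0) + (1) = 0
  T: [Y]_T − [γ]_T + [D]_T = (-2) − (-2) + (0) = 0
All base exponents vanish — dimensionless.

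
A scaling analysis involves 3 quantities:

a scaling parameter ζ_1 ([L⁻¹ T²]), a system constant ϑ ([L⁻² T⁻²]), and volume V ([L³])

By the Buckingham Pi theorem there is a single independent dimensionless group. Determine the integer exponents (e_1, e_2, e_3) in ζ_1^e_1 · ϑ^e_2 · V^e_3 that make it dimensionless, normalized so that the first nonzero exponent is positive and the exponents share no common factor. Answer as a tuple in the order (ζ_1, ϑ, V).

(1, 1, 1)

L: e_1·(-1) + e_2·(-2) + e_3·(3) = 0
T: e_1·(2) + e_2·(-2) + e_3·(0) = 0
Solving this homogeneous linear system for the smallest-integer solution (first nonzero entry positive) gives (1, 1, 1).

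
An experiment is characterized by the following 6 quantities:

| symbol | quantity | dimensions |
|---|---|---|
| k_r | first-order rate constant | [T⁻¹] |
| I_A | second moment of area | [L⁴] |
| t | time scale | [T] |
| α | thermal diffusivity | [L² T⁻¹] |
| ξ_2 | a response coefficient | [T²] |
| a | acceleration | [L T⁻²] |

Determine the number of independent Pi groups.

4

There are 6 variables and 2 base dimensions (L, T).
The dimension matrix has rank 2.
Independent dimensionless groups: 6 − 2 = 4.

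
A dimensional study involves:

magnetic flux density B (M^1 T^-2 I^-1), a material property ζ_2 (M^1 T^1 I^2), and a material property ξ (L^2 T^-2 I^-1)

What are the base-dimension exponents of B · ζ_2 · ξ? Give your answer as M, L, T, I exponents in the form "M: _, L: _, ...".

Collect each base-dimension exponent across the product:
  M: (1) + (1) + (0) = 2
  L: (0) + (0) + (2) = 2
  T: (-2) + (1) + (-2) = -3
  I: (-1) + (2) + (-1) = 0
So the dimensions are [M² L² T⁻³].

M: 2, L: 2, T: -3, I: 0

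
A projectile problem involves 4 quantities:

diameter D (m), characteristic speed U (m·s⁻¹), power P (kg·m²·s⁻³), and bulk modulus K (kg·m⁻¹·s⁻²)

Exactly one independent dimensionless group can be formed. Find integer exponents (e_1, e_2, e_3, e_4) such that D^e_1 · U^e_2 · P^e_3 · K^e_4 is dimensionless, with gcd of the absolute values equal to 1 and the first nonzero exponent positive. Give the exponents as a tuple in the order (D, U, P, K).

(2, 1, -1, 1)

M: e_1·(0) + e_2·(0) + e_3·(1) + e_4·(1) = 0
L: e_1·(1) + e_2·(1) + e_3·(2) + e_4·(-1) = 0
T: e_1·(0) + e_2·(-1) + e_3·(-3) + e_4·(-2) = 0
Solving this homogeneous linear system for the smallest-integer solution (first nonzero entry positive) gives (2, 1, -1, 1).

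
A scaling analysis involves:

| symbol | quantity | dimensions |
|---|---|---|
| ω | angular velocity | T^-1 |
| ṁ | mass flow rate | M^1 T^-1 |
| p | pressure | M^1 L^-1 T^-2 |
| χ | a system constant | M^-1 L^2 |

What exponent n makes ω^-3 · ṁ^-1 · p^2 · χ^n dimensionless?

1

Balance the M exponent: (-1)·n from χ, plus −3·(0) − (1) + 2·(1) = 1 from the rest, must sum to zero.
−n + 1 = 0, so n = 1.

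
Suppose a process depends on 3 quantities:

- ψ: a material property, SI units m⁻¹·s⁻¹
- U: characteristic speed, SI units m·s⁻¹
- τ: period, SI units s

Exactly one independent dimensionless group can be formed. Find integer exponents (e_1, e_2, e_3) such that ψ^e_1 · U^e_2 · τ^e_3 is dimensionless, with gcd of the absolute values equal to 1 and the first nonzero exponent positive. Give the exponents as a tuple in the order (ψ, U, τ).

L: e_1·(-1) + e_2·(1) + e_3·(0) = 0
T: e_1·(-1) + e_2·(-1) + e_3·(1) = 0
Solving this homogeneous linear system for the smallest-integer solution (first nonzero entry positive) gives (1, 1, 2).

(1, 1, 2)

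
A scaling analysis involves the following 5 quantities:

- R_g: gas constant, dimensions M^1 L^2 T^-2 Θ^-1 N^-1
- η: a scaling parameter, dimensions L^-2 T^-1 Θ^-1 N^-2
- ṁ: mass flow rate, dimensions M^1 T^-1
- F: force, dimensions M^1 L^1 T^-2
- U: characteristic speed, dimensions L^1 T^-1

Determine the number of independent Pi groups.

1

There are 5 variables and 5 base dimensions (M, L, T, Θ, N).
The dimension matrix has rank 4 (less than 5: the dimension vectors are linearly dependent).
Independent dimensionless groups: 5 − 4 = 1.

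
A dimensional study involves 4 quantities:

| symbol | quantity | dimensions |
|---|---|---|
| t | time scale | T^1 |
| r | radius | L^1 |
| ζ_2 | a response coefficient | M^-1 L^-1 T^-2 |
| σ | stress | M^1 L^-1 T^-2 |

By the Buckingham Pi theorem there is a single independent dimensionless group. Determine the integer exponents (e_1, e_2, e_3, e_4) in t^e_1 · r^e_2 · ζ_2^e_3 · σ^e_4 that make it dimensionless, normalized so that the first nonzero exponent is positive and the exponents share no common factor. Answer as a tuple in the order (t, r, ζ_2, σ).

(4, 2, 1, 1)

M: e_1·(0) + e_2·(0) + e_3·(-1) + e_4·(1) = 0
L: e_1·(0) + e_2·(1) + e_3·(-1) + e_4·(-1) = 0
T: e_1·(1) + e_2·(0) + e_3·(-2) + e_4·(-2) = 0
Solving this homogeneous linear system for the smallest-integer solution (first nonzero entry positive) gives (4, 2, 1, 1).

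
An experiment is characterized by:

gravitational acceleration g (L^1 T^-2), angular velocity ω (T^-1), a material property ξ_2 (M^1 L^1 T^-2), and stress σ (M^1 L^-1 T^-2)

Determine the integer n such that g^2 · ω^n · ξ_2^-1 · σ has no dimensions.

-4

Balance the T exponent: (-1)·n from ω, plus 2·(-2) − (-2) + (-2) = -4 from the rest, must sum to zero.
−n − 4 = 0, so n = -4.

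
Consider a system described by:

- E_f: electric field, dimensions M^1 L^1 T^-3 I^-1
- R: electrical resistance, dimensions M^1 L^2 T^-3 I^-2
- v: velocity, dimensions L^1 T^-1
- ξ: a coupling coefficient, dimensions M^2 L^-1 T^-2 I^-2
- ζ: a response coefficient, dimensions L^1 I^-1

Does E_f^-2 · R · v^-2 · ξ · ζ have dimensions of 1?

Sum the exponent of each base dimension across the product:
  M: −2·[E_f]_M + [R]_M − 2·[v]_M + [ξ]_M + [ζ]_M = −2·(1) + (1) − 2·(0) + (2) + (0) = 1
  L: −2·[E_f]_L + [R]_L − 2·[v]_L + [ξ]_L + [ζ]_L = −2·(1) + (2) − 2·(1) + (-1) + (1) = -2
  T: −2·[E_f]_T + [R]_T − 2·[v]_T + [ξ]_T + [ζ]_T = −2·(-3) + (-3) − 2·(-1) + (-2) + (0) = 3
  I: −2·[E_f]_I + [R]_I − 2·[v]_I + [ξ]_I + [ζ]_I = −2·(-1) + (-2) − 2·(0) + (-2) + (-1) = -3
Net dimensions [M L⁻² T³ I⁻³] ≠ [1] — not dimensionless.

no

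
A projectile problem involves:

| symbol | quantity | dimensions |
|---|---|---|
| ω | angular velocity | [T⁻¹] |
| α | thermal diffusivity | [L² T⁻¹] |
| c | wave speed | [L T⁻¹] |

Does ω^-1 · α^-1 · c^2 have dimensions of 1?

Sum the exponent of each base dimension across the product:
  M: −[ω]_M − [α]_M + 2·[c]_M = −(0) − (0) + 2·(0) = 0
  L: −[ω]_L − [α]_L + 2·[c]_L = −(0) − (2) + 2·(1) = 0
  T: −[ω]_T − [α]_T + 2·[c]_T = −(-1) − (-1) + 2·(-1) = 0
All base exponents vanish — dimensionless.

yes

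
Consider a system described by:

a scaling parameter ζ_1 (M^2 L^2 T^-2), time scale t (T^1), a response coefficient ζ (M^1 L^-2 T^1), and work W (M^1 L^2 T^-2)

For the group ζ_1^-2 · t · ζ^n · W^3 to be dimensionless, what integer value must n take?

1

Balance the M exponent: (1)·n from ζ, plus −2·(2) + (0) + 3·(1) = -1 from the rest, must sum to zero.
n − 1 = 0, so n = 1.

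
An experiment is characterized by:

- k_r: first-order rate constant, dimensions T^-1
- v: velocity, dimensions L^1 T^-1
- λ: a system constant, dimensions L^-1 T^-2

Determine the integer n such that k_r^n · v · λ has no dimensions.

Balance the T exponent: (-1)·n from k_r, plus (-1) + (-2) = -3 from the rest, must sum to zero.
−n − 3 = 0, so n = -3.

-3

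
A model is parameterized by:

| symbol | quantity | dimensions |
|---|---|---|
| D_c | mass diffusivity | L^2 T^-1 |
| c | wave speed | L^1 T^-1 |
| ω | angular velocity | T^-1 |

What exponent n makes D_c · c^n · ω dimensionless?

-2

Balance the L exponent: (1)·n from c, plus (2) + (0) = 2 from the rest, must sum to zero.
n + 2 = 0, so n = -2.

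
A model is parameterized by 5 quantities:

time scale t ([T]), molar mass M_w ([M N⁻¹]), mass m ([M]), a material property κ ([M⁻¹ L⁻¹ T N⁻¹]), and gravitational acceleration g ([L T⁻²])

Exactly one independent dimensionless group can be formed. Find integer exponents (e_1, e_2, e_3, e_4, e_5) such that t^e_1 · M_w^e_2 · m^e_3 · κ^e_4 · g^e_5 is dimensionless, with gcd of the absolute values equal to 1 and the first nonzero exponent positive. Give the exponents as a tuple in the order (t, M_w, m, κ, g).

M: e_1·(0) + e_2·(1) + e_3·(1) + e_4·(-1) + e_5·(0) = 0
L: e_1·(0) + e_2·(0) + e_3·(0) + e_4·(-1) + e_5·(1) = 0
T: e_1·(1) + e_2·(0) + e_3·(0) + e_4·(1) + e_5·(-2) = 0
N: e_1·(0) + e_2·(-1) + e_3·(0) + e_4·(-1) + e_5·(0) = 0
Solving this homogeneous linear system for the smallest-integer solution (first nonzero entry positive) gives (1, -1, 2, 1, 1).

(1, -1, 2, 1, 1)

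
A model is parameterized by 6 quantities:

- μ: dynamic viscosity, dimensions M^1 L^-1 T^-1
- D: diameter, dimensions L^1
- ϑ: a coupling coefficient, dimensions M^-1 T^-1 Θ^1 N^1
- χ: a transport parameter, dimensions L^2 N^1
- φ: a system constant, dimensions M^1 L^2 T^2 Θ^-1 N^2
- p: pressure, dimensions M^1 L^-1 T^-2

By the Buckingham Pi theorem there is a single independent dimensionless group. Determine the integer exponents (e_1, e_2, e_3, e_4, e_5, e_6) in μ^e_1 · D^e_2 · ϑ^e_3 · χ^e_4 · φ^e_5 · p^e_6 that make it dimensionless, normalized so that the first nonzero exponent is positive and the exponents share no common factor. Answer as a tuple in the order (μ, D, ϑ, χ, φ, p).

M: e_1·(1) + e_2·(0) + e_3·(-1) + e_4·(0) + e_5·(1) + e_6·(1) = 0
L: e_1·(-1) + e_2·(1) + e_3·(0) + e_4·(2) + e_5·(2) + e_6·(-1) = 0
T: e_1·(-1) + e_2·(0) + e_3·(-1) + e_4·(0) + e_5·(2) + e_6·(-2) = 0
Θ: e_1·(0) + e_2·(0) + e_3·(1) + e_4·(0) + e_5·(-1) + e_6·(0) = 0
N: e_1·(0) + e_2·(0) + e_3·(1) + e_4·(1) + e_5·(2) + e_6·(0) = 0
Solving this homogeneous linear system for the smallest-integer solution (first nonzero entry positive) gives (1, -4, -1, 3, -1, -1).

(1, -4, -1, 3, -1, -1)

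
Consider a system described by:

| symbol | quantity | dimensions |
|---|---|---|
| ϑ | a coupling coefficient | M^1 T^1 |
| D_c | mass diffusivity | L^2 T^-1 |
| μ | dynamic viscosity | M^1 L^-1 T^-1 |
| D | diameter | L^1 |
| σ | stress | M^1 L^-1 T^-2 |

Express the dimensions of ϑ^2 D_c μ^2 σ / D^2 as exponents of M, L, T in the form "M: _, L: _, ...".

Collect each base-dimension exponent across the product:
  M: 2·(1) + (0) + 2·(1) − 2·(0) + (1) = 5
  L: 2·(0) + (2) + 2·(-1) − 2·(1) + (-1) = -3
  T: 2·(1) + (-1) + 2·(-1) − 2·(0) + (-2) = -3
So the dimensions are [M⁵ L⁻³ T⁻³].

M: 5, L: -3, T: -3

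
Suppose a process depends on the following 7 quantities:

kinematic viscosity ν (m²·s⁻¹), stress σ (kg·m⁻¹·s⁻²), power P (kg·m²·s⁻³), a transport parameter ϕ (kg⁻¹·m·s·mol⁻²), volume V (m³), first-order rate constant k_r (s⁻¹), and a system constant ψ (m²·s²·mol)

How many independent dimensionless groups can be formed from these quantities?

There are 7 variables and 4 base dimensions (M, L, T, N).
The dimension matrix has rank 4.
Independent dimensionless groups: 7 − 4 = 3.

3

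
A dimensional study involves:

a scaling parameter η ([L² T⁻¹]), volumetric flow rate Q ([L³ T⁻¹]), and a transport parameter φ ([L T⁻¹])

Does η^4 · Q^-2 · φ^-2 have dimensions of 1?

Sum the exponent of each base dimension across the product:
  L: 4·[η]_L − 2·[Q]_L − 2·[φ]_L = 4·(2) − 2·(3) − 2·(1) = 0
  T: 4·[η]_T − 2·[Q]_T − 2·[φ]_T = 4·(-1) − 2·(-1) − 2·(-1) = 0
All base exponents vanish — dimensionless.

yes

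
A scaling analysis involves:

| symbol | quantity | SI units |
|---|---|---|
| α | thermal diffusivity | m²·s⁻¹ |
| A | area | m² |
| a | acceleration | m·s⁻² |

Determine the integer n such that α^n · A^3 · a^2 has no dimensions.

Balance the L exponent: (2)·n from α, plus 3·(2) + 2·(1) = 8 from the rest, must sum to zero.
2n + 8 = 0, so n = -4.

-4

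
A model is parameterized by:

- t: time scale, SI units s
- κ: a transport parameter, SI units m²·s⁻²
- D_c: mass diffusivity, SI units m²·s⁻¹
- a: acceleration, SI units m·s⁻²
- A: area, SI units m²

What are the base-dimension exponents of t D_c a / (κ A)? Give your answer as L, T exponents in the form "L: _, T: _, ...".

Collect each base-dimension exponent across the product:
  L: (0) − (2) + (2) + (1) − (2) = -1
  T: (1) − (-2) + (-1) + (-2) − (0) = 0
So the dimensions are [L⁻¹].

L: -1, T: 0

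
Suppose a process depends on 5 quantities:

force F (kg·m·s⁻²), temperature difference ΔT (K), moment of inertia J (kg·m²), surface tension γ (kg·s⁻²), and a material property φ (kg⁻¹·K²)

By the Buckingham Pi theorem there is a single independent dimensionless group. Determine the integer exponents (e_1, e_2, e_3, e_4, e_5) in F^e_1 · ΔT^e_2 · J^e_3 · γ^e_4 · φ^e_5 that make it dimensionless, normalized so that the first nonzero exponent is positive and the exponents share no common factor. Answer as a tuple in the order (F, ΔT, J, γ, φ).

(2, 2, -1, -2, -1)

M: e_1·(1) + e_2·(0) + e_3·(1) + e_4·(1) + e_5·(-1) = 0
L: e_1·(1) + e_2·(0) + e_3·(2) + e_4·(0) + e_5·(0) = 0
T: e_1·(-2) + e_2·(0) + e_3·(0) + e_4·(-2) + e_5·(0) = 0
Θ: e_1·(0) + e_2·(1) + e_3·(0) + e_4·(0) + e_5·(2) = 0
Solving this homogeneous linear system for the smallest-integer solution (first nonzero entry positive) gives (2, 2, -1, -2, -1).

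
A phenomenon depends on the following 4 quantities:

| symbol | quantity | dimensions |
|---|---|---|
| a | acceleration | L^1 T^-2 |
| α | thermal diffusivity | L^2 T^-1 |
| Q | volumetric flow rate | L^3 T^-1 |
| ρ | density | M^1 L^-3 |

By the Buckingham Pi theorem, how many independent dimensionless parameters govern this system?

There are 4 variables and 3 base dimensions (M, L, T).
The dimension matrix has rank 3.
Independent dimensionless groups: 4 − 3 = 1.

1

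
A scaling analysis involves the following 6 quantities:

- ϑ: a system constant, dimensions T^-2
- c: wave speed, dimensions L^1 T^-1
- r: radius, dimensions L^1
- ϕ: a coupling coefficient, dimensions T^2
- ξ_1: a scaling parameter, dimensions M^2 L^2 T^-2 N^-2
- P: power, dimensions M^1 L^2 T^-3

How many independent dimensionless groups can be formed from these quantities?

2

There are 6 variables and 4 base dimensions (M, L, T, N).
The dimension matrix has rank 4.
Independent dimensionless groups: 6 − 4 = 2.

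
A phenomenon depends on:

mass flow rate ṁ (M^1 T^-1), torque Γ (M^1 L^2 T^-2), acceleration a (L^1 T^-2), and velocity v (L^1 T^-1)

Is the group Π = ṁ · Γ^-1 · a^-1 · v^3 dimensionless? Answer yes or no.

yes

Sum the exponent of each base dimension across the product:
  M: [ṁ]_M − [Γ]_M − [a]_M + 3·[v]_M = (1) − (1) − (0) + 3·(0) = 0
  L: [ṁ]_L − [Γ]_L − [a]_L + 3·[v]_L = (0) − (2) − (1) + 3·(1) = 0
  T: [ṁ]_T − [Γ]_T − [a]_T + 3·[v]_T = (-1) − (-2) − (-2) + 3·(-1) = 0
  N: [ṁ]_N − [Γ]_N − [a]_N + 3·[v]_N = (0) − (0) − (0) + 3·(0) = 0
All base exponents vanish — dimensionless.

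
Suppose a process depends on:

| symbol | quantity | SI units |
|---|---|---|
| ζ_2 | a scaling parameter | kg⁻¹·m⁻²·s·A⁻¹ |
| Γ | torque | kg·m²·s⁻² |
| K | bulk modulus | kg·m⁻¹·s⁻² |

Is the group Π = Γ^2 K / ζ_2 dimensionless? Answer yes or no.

no

Sum the exponent of each base dimension across the product:
  M: −[ζ_2]_M + 2·[Γ]_M + [K]_M = −(-1) + 2·(1) + (1) = 4
  L: −[ζ_2]_L + 2·[Γ]_L + [K]_L = −(-2) + 2·(2) + (-1) = 5
  T: −[ζ_2]_T + 2·[Γ]_T + [K]_T = −(1) + 2·(-2) + (-2) = -7
  I: −[ζ_2]_I + 2·[Γ]_I + [K]_I = −(-1) + 2·(0) + (0) = 1
Net dimensions [M⁴ L⁵ T⁻⁷ I] ≠ [1] — not dimensionless.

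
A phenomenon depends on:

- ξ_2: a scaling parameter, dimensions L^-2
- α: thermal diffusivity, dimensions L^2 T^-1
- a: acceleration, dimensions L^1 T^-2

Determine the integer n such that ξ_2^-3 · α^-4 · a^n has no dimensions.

2

Balance the L exponent: (1)·n from a, plus −3·(-2) − 4·(2) = -2 from the rest, must sum to zero.
n − 2 = 0, so n = 2.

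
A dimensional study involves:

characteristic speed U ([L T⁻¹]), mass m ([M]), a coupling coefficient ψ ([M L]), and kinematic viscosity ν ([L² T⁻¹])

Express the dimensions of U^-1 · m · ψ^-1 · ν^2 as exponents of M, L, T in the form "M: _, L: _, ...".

Collect each base-dimension exponent across the product:
  M: −(0) + (1) − (1) + 2·(0) = 0
  L: −(1) + (0) − (1) + 2·(2) = 2
  T: −(-1) + (0) − (0) + 2·(-1) = -1
So the dimensions are [L² T⁻¹].

M: 0, L: 2, T: -1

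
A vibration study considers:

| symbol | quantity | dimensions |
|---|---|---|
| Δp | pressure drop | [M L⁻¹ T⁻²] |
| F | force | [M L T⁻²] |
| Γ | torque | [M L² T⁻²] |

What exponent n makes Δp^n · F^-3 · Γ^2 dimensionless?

1

Balance the M exponent: (1)·n from Δp, plus −3·(1) + 2·(1) = -1 from the rest, must sum to zero.
n − 1 = 0, so n = 1.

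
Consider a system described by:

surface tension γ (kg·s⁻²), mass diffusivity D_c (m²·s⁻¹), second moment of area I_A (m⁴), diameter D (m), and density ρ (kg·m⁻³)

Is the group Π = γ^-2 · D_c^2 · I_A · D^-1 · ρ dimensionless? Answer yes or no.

Sum the exponent of each base dimension across the product:
  M: −2·[γ]_M + 2·[D_c]_M + [I_A]_M − [D]_M + [ρ]_M = −2·(1) + 2·(0) + (0) − (0) + (1) = -1
  L: −2·[γ]_L + 2·[D_c]_L + [I_A]_L − [D]_L + [ρ]_L = −2·(0) + 2·(2) + (4) − (1) + (-3) = 4
  T: −2·[γ]_T + 2·[D_c]_T + [I_A]_T − [D]_T + [ρ]_T = −2·(-2) + 2·(-1) + (0) − (0) + (0) = 2
Net dimensions [M⁻¹ L⁴ T²] ≠ [1] — not dimensionless.

no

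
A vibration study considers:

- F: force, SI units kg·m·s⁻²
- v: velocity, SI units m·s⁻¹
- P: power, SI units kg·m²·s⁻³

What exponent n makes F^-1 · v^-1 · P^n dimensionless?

Balance the M exponent: (1)·n from P, plus −(1) − (0) = -1 from the rest, must sum to zero.
n − 1 = 0, so n = 1.

1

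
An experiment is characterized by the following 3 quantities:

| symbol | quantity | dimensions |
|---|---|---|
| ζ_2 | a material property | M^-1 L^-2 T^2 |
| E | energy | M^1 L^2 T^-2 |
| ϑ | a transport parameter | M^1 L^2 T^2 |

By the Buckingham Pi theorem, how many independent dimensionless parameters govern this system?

There are 3 variables and 3 base dimensions (M, L, T).
The dimension matrix has rank 2 (less than 3: the dimension vectors are linearly dependent).
Independent dimensionless groups: 3 − 2 = 1.

1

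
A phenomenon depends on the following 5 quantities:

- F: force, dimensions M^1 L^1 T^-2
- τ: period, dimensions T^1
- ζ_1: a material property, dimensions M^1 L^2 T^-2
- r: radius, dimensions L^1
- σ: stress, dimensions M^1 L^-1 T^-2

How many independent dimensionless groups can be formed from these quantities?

2

There are 5 variables and 3 base dimensions (M, L, T).
The dimension matrix has rank 3.
Independent dimensionless groups: 5 − 3 = 2.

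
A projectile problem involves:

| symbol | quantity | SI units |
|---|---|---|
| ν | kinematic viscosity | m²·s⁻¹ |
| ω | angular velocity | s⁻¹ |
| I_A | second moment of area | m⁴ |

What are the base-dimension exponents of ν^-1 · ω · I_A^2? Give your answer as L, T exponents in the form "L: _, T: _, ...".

L: 6, T: 0

Collect each base-dimension exponent across the product:
  L: −(2) + (0) + 2·(4) = 6
  T: −(-1) + (-1) + 2·(0) = 0
So the dimensions are [L⁶].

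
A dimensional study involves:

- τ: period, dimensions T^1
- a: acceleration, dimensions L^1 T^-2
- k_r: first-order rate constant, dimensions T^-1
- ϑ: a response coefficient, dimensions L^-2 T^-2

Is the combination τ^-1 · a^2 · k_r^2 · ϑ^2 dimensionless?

Sum the exponent of each base dimension across the product:
  L: −[τ]_L + 2·[a]_L + 2·[k_r]_L + 2·[ϑ]_L = −(0) + 2·(1) + 2·(0) + 2·(-2) = -2
  T: −[τ]_T + 2·[a]_T + 2·[k_r]_T + 2·[ϑ]_T = −(1) + 2·(-2) + 2·(-1) + 2·(-2) = -11
Net dimensions [L⁻² T⁻¹¹] ≠ [1] — not dimensionless.

no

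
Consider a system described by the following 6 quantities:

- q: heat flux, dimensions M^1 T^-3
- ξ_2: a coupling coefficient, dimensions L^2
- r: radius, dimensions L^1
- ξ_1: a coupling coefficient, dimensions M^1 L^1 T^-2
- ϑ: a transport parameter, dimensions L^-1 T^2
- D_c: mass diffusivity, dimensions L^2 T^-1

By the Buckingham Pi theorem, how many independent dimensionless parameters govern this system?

3

There are 6 variables and 3 base dimensions (M, L, T).
The dimension matrix has rank 3.
Independent dimensionless groups: 6 − 3 = 3.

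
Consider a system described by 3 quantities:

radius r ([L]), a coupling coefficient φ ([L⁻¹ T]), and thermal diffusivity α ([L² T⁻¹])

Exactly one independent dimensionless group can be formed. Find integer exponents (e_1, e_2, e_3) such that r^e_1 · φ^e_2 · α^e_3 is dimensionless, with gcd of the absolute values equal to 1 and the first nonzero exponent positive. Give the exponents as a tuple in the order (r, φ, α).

(1, -1, -1)

L: e_1·(1) + e_2·(-1) + e_3·(2) = 0
T: e_1·(0) + e_2·(1) + e_3·(-1) = 0
Solving this homogeneous linear system for the smallest-integer solution (first nonzero entry positive) gives (1, -1, -1).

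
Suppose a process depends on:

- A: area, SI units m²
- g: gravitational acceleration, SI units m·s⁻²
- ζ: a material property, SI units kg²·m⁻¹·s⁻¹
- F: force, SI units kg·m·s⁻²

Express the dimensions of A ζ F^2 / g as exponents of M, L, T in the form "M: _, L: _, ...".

M: 4, L: 2, T: -3

Collect each base-dimension exponent across the product:
  M: (0) − (0) + (2) + 2·(1) = 4
  L: (2) − (1) + (-1) + 2·(1) = 2
  T: (0) − (-2) + (-1) + 2·(-2) = -3
So the dimensions are [M⁴ L² T⁻³].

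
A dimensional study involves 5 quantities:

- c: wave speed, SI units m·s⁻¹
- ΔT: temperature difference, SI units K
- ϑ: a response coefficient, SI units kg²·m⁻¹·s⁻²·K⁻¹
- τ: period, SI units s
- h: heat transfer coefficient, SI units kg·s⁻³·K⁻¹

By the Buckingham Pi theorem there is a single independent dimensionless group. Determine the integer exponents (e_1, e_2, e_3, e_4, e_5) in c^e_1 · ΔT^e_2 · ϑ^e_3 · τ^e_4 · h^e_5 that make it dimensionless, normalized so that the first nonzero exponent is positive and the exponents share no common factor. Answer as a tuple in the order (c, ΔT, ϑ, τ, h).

(1, -1, 1, -3, -2)

M: e_1·(0) + e_2·(0) + e_3·(2) + e_4·(0) + e_5·(1) = 0
L: e_1·(1) + e_2·(0) + e_3·(-1) + e_4·(0) + e_5·(0) = 0
T: e_1·(-1) + e_2·(0) + e_3·(-2) + e_4·(1) + e_5·(-3) = 0
Θ: e_1·(0) + e_2·(1) + e_3·(-1) + e_4·(0) + e_5·(-1) = 0
Solving this homogeneous linear system for the smallest-integer solution (first nonzero entry positive) gives (1, -1, 1, -3, -2).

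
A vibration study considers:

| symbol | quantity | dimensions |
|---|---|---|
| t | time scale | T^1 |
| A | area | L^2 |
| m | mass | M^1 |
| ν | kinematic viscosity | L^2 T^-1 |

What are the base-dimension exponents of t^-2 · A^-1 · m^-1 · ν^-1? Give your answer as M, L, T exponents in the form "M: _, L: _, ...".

M: -1, L: -4, T: -1

Collect each base-dimension exponent across the product:
  M: −2·(0) − (0) − (1) − (0) = -1
  L: −2·(0) − (2) − (0) − (2) = -4
  T: −2·(1) − (0) − (0) − (-1) = -1
So the dimensions are [M⁻¹ L⁻⁴ T⁻¹].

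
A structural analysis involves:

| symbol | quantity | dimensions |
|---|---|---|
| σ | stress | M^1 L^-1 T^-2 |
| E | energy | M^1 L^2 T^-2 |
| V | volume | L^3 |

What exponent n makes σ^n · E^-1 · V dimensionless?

Balance the M exponent: (1)·n from σ, plus −(1) + (0) = -1 from the rest, must sum to zero.
n − 1 = 0, so n = 1.

1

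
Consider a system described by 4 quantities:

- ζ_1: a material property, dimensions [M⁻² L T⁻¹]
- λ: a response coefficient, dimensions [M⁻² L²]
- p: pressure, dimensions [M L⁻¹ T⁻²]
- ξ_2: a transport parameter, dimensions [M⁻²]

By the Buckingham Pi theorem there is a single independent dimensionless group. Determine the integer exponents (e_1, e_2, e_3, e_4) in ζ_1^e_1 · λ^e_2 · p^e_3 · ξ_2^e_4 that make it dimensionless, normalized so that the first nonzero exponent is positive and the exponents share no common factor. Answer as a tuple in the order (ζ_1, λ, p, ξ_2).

M: e_1·(-2) + e_2·(-2) + e_3·(1) + e_4·(-2) = 0
L: e_1·(1) + e_2·(2) + e_3·(-1) + e_4·(0) = 0
T: e_1·(-1) + e_2·(0) + e_3·(-2) + e_4·(0) = 0
Solving this homogeneous linear system for the smallest-integer solution (first nonzero entry positive) gives (4, -3, -2, -2).

(4, -3, -2, -2)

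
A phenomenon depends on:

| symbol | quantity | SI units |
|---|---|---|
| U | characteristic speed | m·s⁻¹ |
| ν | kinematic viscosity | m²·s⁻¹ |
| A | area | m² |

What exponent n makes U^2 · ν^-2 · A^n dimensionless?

1

Balance the L exponent: (2)·n from A, plus 2·(1) − 2·(2) = -2 from the rest, must sum to zero.
2n − 2 = 0, so n = 1.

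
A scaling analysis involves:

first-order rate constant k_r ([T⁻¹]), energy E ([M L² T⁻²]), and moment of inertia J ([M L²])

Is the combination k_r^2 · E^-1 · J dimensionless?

yes

Sum the exponent of each base dimension across the product:
  M: 2·[k_r]_M − [E]_M + [J]_M = 2·(0) − (1) + (1) = 0
  L: 2·[k_r]_L − [E]_L + [J]_L = 2·(0) − (2) + (2) = 0
  T: 2·[k_r]_T − [E]_T + [J]_T = 2·(-1) − (-2) + (0) = 0
  Θ: 2·[k_r]_Θ − [E]_Θ + [J]_Θ = 2·(0) − (0) + (0) = 0
All base exponents vanish — dimensionless.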